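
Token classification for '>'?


Pattern: operator symbol
Type: OPERATOR


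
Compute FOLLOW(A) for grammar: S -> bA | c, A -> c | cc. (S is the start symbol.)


$ ∈ FOLLOW(S). For each A -> αBβ: add FIRST(β)\{ε} to FOLLOW(B); if β nullable, add FOLLOW(A).
FOLLOW(A) = {$}


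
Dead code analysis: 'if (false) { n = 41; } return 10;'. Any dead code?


condition is constant false, so the whole block is unreachable
Dead: 'if (false) { n = 41; }'


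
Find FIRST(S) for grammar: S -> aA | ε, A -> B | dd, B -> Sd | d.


Per alternative of S: FIRST(aA) = {a}; FIRST(ε) = {ε}
FIRST(S) = {a, ε}


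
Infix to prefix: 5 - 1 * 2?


'*' binds tighter: tree is (- 5 (* 1 2))
Prefix: - 5 * 1 2


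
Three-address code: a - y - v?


Break into single-operator statements:
t1 = a - y
t2 = t1 - v


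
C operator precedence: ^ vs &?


'&' is bitwise AND (level 5); '^' is bitwise XOR (level 4)
Higher level binds tighter
'&' has higher precedence than '^'


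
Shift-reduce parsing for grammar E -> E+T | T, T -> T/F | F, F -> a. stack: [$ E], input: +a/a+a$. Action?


shift '+' to continue E -> E+T
Action: shift


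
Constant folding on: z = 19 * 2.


19 * 2 = 38 at compile time
Optimized: z = 38


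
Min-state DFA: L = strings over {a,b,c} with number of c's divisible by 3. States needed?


Track (count of c) mod 3: states 0..2, accept at 0
Minimal DFA: 3 states


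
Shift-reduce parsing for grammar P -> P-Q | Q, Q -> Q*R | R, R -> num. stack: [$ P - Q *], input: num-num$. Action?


no handle; shift 'num'
Action: shift


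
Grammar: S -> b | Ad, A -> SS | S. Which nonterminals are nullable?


A nonterminal is nullable iff some alternative derives ε (directly, or every symbol in it is nullable)
Nullable: {}


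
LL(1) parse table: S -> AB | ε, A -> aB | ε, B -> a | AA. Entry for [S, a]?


For [S, a]: 'a' ∈ FIRST(AB)
Entry: S -> AB


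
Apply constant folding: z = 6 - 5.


6 - 5 = 1 at compile time
Optimized: z = 1


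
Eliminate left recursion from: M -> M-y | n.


Left-recursive alternatives: M-y; non-recursive: n
Introduce M': M -> nM', M' -> -yM' | ε


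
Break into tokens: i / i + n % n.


Scan left to right, longest-match per lexeme
Tokens: ID(i), OP(/), ID(i), OP(+), ID(n), OP(%), ID(n)


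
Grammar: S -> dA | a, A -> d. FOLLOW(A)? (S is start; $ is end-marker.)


$ ∈ FOLLOW(S). For each A -> αBβ: add FIRST(β)\{ε} to FOLLOW(B); if β nullable, add FOLLOW(A).
FOLLOW(A) = {$}


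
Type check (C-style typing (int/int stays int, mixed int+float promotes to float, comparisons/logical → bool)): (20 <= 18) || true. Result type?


Operand types: bool || bool
Rule: logical operators take bool operands and yield bool
Result type: bool


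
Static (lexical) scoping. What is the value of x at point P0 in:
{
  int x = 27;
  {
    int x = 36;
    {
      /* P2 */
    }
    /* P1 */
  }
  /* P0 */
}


x declared in the same block as P0
x = 27


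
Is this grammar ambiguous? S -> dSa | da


balanced d^n…a^n: each string has a unique parse
Unambiguous


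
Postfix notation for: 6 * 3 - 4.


Left to right (same or higher precedence on left)
Postfix: 6 3 * 4 -


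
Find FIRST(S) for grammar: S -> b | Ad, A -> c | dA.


Per alternative of S: FIRST(b) = {b}; FIRST(Ad) = {c, d}
FIRST(S) = {b, c, d}


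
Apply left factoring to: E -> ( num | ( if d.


Common prefix: '('
Factored: E -> ( E', E' -> num | if d


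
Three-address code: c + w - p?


Break into single-operator statements:
t1 = c + w
t2 = t1 - p


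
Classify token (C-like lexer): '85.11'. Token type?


Pattern: digits with a decimal point
Type: FLOAT_LITERAL


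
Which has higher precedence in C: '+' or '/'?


'/' is multiplicative (level 10); '+' is additive (level 9)
Higher level binds tighter
'/' has higher precedence than '+'


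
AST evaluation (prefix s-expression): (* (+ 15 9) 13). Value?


Evaluate inner: (+ 15 9) = 24
Evaluate root: (* 24 13) = 312
Result: 312


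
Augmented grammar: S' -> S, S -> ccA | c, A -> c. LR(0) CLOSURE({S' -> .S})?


Start: S' -> .S
For each item with dot before a nonterminal B, add B -> .γ for every B-production
Closure: [S' -> .S, S -> .ccA, S -> .c]


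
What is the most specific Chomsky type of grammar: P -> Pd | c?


Left-linear: every RHS is a terminal or one nonterminal followed by a terminal
Classification: Type 3 (Regular)


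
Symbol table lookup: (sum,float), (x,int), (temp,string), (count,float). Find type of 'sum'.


Lookup 'sum' → type float


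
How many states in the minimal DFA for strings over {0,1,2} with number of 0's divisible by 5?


Track (count of 0) mod 5: states 0..4, accept at 0
Minimal DFA: 5 states


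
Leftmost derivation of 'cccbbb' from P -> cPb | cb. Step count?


Derivation: P => cPb => ccPbb => cccbbb
Steps: 3


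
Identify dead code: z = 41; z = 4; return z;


first assignment to z is overwritten before any read
Dead: 'z = 41'


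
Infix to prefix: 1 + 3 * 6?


'*' binds tighter: tree is (+ 1 (* 3 6))
Prefix: + 1 * 3 6


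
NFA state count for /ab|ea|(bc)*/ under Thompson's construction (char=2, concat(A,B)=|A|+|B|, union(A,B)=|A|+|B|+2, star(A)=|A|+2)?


Syntax tree has 6 char leaf(s), 2 union(s), 1 star(s)
chars contribute 6×2 = 12; each union adds +2; each star adds +2
Total: 12 + 4 + 2 = 18 states


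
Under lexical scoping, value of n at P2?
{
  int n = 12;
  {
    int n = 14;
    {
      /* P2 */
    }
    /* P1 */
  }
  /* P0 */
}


P2's block does not declare n; resolves to the enclosing declaration at depth 1
n = 14


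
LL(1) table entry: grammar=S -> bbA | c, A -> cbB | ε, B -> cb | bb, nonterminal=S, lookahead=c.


For [S, c]: 'c' ∈ FIRST(c)
Entry: S -> c


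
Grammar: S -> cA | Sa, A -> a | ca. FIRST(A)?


Per alternative of A: FIRST(a) = {a}; FIRST(ca) = {c}
FIRST(A) = {a, c}


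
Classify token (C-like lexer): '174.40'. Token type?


Pattern: digits with a decimal point
Type: FLOAT_LITERAL


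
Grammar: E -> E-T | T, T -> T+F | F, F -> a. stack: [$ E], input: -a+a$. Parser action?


shift '-' to continue E -> E-T
Action: shift


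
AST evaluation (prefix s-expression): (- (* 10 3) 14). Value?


Evaluate inner: (* 10 3) = 30
Evaluate root: (- 30 14) = 16
Result: 16


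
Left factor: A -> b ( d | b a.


Common prefix: 'b'
Factored: A -> b A', A' -> ( d | a


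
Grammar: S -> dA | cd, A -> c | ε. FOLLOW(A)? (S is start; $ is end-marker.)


$ ∈ FOLLOW(S). For each A -> αBβ: add FIRST(β)\{ε} to FOLLOW(B); if β nullable, add FOLLOW(A).
FOLLOW(A) = {$}


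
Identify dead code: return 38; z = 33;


statement follows a return and is unreachable
Dead: 'z = 33'


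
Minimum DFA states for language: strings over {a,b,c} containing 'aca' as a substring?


KMP-style automaton: 3 progress states + 1 absorbing accept = 4
Minimal DFA: 4 states


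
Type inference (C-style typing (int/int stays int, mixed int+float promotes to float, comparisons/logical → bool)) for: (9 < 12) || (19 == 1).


Operand types: bool || bool
Rule: logical operators take bool operands and yield bool
Result type: bool


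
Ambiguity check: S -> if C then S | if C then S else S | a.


dangling else: 'if C then if C then a else a' parses two ways
Ambiguous


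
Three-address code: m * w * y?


Break into single-operator statements:
t1 = m * w
t2 = t1 * y


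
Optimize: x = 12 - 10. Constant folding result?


12 - 10 = 2 at compile time
Optimized: x = 2


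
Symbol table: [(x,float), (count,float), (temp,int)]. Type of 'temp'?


Lookup 'temp' → type int


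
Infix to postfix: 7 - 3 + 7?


Left to right (same or higher precedence on left)
Postfix: 7 3 - 7 +


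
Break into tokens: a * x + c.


Scan left to right, longest-match per lexeme
Tokens: ID(a), OP(*), ID(x), OP(+), ID(c)


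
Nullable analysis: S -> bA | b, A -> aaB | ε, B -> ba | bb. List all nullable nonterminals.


A nonterminal is nullable iff some alternative derives ε (directly, or every symbol in it is nullable)
Nullable: {A}


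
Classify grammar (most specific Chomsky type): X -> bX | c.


Right-linear: every RHS is a terminal or a terminal followed by one nonterminal
Classification: Type 3 (Regular)


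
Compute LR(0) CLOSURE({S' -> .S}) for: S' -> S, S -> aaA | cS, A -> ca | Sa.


Start: S' -> .S
For each item with dot before a nonterminal B, add B -> .γ for every B-production
Closure: [S' -> .S, S -> .aaA, S -> .cS]


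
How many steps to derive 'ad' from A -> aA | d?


Derivation: A => aA => ad
Steps: 2


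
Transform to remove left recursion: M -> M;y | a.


Left-recursive alternatives: M;y; non-recursive: a
Introduce M': M -> aM', M' -> ;yM' | ε


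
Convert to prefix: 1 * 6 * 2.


left-to-right (same/higher precedence on left): tree is (* (* 1 6) 2)
Prefix: * * 1 6 2


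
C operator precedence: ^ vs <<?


'<<' is shift (level 8); '^' is bitwise XOR (level 4)
Higher level binds tighter
'<<' has higher precedence than '^'


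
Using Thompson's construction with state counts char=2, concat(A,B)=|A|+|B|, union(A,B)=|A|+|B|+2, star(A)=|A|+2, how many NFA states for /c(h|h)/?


Syntax tree has 3 char leaf(s), 1 union(s), 0 star(s)
chars contribute 3×2 = 6; each union adds +2; each star adds +2
Total: 6 + 2 + 0 = 8 states


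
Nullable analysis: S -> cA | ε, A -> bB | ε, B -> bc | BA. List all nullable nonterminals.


A nonterminal is nullable iff some alternative derives ε (directly, or every symbol in it is nullable)
Nullable: {A, S}


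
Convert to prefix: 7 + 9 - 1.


left-to-right (same/higher precedence on left): tree is (- (+ 7 9) 1)
Prefix: - + 7 9 1


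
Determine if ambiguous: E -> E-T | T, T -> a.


precedence layered via separate nonterminal T: deterministic
Unambiguous


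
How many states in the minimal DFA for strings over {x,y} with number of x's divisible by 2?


Track (count of x) mod 2: states 0..1, accept at 0
Minimal DFA: 2 states


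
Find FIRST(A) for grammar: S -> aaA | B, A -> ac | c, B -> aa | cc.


Per alternative of A: FIRST(ac) = {a}; FIRST(c) = {c}
FIRST(A) = {a, c}


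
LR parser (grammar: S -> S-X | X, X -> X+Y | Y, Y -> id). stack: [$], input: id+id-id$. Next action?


no handle on stack; shift 'id'
Action: shift


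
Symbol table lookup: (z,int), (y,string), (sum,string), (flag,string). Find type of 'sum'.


Lookup 'sum' → type string


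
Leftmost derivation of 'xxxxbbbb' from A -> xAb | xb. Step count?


Derivation: A => xAb => xxAbb => xxxAbbb => xxxxbbbb
Steps: 4


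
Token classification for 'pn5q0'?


Pattern: letter/underscore followed by alphanumerics, not a keyword
Type: IDENTIFIER


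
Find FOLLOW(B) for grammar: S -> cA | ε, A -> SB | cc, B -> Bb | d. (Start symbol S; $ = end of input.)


$ ∈ FOLLOW(S). For each A -> αBβ: add FIRST(β)\{ε} to FOLLOW(B); if β nullable, add FOLLOW(A).
FOLLOW(B) = {$, b, d}


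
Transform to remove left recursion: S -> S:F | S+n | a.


Left-recursive alternatives: S:F, S+n; non-recursive: a
Introduce S': S -> aS', S' -> :FS' | +nS' | ε


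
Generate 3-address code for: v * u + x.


Break into single-operator statements:
t1 = v * u
t2 = t1 + x


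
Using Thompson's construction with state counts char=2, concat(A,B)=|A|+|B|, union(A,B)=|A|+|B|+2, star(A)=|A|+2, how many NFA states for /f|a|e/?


Syntax tree has 3 char leaf(s), 2 union(s), 0 star(s)
chars contribute 3×2 = 6; each union adds +2; each star adds +2
Total: 6 + 4 + 0 = 10 states


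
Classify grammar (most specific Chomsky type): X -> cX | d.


Right-linear: every RHS is a terminal or a terminal followed by one nonterminal
Classification: Type 3 (Regular)


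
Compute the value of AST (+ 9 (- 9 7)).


Evaluate inner: (- 9 7) = 2
Evaluate root: (+ 9 2) = 11
Result: 11


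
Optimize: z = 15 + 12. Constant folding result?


15 + 12 = 27 at compile time
Optimized: z = 27


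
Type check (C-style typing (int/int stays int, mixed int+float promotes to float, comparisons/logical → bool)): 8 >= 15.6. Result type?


Operand types: int >= float
Rule: comparison yields bool
Result type: bool


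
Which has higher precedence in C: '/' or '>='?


'/' is multiplicative (level 10); '>=' is relational (level 7)
Higher level binds tighter
'/' has higher precedence than '>='


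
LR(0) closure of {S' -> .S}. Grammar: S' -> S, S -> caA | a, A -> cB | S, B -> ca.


Start: S' -> .S
For each item with dot before a nonterminal B, add B -> .γ for every B-production
Closure: [S' -> .S, S -> .caA, S -> .a]


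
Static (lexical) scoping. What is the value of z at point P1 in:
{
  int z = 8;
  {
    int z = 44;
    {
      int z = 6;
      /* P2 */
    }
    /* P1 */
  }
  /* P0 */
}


z declared in the same block as P1
z = 44


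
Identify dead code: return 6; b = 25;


statement follows a return and is unreachable
Dead: 'b = 25'


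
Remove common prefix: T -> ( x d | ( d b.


Common prefix: '('
Factored: T -> ( T', T' -> x d | d b


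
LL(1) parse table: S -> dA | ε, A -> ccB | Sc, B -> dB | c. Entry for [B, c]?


For [B, c]: 'c' ∈ FIRST(c)
Entry: B -> c


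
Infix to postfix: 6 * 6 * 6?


Left to right (same or higher precedence on left)
Postfix: 6 6 * 6 *


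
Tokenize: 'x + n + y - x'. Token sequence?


Scan left to right, longest-match per lexeme
Tokens: ID(x), OP(+), ID(n), OP(+), ID(y), OP(-), ID(x)


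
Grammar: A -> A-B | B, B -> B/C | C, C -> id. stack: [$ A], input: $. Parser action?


start symbol A on stack, input exhausted
Action: accept


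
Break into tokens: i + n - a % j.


Scan left to right, longest-match per lexeme
Tokens: ID(i), OP(+), ID(n), OP(-), ID(a), OP(%), ID(j)


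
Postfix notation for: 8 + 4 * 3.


* has higher precedence, evaluate 4*3 first
Postfix: 8 4 3 * +


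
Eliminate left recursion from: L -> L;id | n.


Left-recursive alternatives: L;id; non-recursive: n
Introduce L': L -> nL', L' -> ;idL' | ε


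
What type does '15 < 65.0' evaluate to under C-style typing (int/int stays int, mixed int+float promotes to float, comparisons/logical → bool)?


Operand types: int < float
Rule: comparison yields bool
Result type: bool


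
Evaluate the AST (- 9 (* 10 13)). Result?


Evaluate inner: (* 10 13) = 130
Evaluate root: (- 9 130) = -121
Result: -121


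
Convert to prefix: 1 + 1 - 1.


left-to-right (same/higher precedence on left): tree is (- (+ 1 1) 1)
Prefix: - + 1 1 1


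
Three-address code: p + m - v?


Break into single-operator statements:
t1 = p + m
t2 = t1 - v


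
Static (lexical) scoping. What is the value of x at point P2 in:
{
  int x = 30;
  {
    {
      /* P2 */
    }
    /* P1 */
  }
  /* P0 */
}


P2's block does not declare x; resolves to the enclosing declaration at depth 0
x = 30


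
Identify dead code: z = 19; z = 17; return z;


first assignment to z is overwritten before any read
Dead: 'z = 19'


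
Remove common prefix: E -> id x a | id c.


Common prefix: 'id'
Factored: E -> id E', E' -> x a | c


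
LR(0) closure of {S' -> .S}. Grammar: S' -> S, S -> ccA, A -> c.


Start: S' -> .S
For each item with dot before a nonterminal B, add B -> .γ for every B-production
Closure: [S' -> .S, S -> .ccA]


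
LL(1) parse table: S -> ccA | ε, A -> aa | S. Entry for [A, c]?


For [A, c]: 'c' ∈ FIRST(S)
Entry: A -> S


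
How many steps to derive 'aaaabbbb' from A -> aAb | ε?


Derivation: A => aAb => aaAbb => aaaAbbb => aaaaAbbbb => aaaabbbb
Steps: 5


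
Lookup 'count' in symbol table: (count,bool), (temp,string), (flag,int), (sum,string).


Lookup 'count' → type bool


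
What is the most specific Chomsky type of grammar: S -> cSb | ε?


Single nonterminal LHS, but c^n b^n is not regular
Classification: Type 2 (Context-Free)


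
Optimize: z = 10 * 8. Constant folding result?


10 * 8 = 80 at compile time
Optimized: z = 80


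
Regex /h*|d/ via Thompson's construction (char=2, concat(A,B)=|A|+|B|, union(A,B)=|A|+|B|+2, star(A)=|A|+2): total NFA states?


Syntax tree has 2 char leaf(s), 1 union(s), 1 star(s)
chars contribute 2×2 = 4; each union adds +2; each star adds +2
Total: 4 + 2 + 2 = 8 states


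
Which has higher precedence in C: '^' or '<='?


'<=' is relational (level 7); '^' is bitwise XOR (level 4)
Higher level binds tighter
'<=' has higher precedence than '^'


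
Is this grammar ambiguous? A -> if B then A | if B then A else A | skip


dangling else: 'if B then if B then skip else skip' parses two ways
Ambiguous


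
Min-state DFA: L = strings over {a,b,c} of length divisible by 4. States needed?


Track length mod 4: states 0..3, accept at 0
Minimal DFA: 4 states


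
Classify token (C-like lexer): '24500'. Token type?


Pattern: digits only
Type: INTEGER_LITERAL


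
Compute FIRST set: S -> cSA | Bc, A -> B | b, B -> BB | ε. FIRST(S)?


Per alternative of S: FIRST(cSA) = {c}; FIRST(Bc) = {c}
FIRST(S) = {c}


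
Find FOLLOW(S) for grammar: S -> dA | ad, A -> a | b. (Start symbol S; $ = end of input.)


$ ∈ FOLLOW(S). For each A -> αBβ: add FIRST(β)\{ε} to FOLLOW(B); if β nullable, add FOLLOW(A).
FOLLOW(S) = {$}


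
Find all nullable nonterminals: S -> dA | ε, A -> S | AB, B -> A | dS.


A nonterminal is nullable iff some alternative derives ε (directly, or every symbol in it is nullable)
Nullable: {A, B, S}


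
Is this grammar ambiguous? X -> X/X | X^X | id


'id/id^id' has two parse trees (no precedence encoded between / and ^)
Ambiguous


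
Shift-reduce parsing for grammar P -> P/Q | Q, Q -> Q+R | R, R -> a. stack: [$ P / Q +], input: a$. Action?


no handle; shift 'a'
Action: shift


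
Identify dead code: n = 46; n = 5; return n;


first assignment to n is overwritten before any read
Dead: 'n = 46'


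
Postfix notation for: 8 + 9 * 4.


* has higher precedence, evaluate 9*4 first
Postfix: 8 9 4 * +


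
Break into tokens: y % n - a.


Scan left to right, longest-match per lexeme
Tokens: ID(y), OP(%), ID(n), OP(-), ID(a)


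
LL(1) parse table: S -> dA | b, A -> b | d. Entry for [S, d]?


For [S, d]: 'd' ∈ FIRST(dA)
Entry: S -> dA


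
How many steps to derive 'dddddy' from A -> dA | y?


Derivation: A => dA => ddA => dddA => ddddA => dddddA => dddddy
Steps: 6


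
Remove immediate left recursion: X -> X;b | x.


Left-recursive alternatives: X;b; non-recursive: x
Introduce X': X -> xX', X' -> ;bX' | ε


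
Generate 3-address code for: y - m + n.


Break into single-operator statements:
t1 = y - m
t2 = t1 + n


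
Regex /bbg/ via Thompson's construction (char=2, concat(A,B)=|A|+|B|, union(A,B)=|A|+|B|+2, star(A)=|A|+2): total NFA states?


Syntax tree has 3 char leaf(s), 0 union(s), 0 star(s)
chars contribute 3×2 = 6; each union adds +2; each star adds +2
Total: 6 + 0 + 0 = 6 states


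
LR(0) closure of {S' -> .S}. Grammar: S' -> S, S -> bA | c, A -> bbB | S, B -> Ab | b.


Start: S' -> .S
For each item with dot before a nonterminal B, add B -> .γ for every B-production
Closure: [S' -> .S, S -> .bA, S -> .c]


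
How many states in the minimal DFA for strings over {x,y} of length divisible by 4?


Track length mod 4: states 0..3, accept at 0
Minimal DFA: 4 states


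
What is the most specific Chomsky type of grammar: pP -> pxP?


LHS has context (more than one symbol) and |LHS| ≤ |RHS|
Classification: Type 1 (Context-Sensitive)


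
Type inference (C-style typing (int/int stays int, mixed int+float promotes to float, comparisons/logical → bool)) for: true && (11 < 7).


Operand types: bool && bool
Rule: logical operators take bool operands and yield bool
Result type: bool


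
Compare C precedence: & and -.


'-' is additive (level 9); '&' is bitwise AND (level 5)
Higher level binds tighter
'-' has higher precedence than '&'


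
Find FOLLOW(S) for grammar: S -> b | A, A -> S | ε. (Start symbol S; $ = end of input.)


$ ∈ FOLLOW(S). For each A -> αBβ: add FIRST(β)\{ε} to FOLLOW(B); if β nullable, add FOLLOW(A).
FOLLOW(S) = {$}


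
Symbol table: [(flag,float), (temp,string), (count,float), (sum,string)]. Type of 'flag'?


Lookup 'flag' → type float


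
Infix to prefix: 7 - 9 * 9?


'*' binds tighter: tree is (- 7 (* 9 9))
Prefix: - 7 * 9 9


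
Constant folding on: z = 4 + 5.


4 + 5 = 9 at compile time
Optimized: z = 9


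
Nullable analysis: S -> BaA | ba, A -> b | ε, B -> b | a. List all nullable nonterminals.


A nonterminal is nullable iff some alternative derives ε (directly, or every symbol in it is nullable)
Nullable: {A}


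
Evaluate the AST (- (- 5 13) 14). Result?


Evaluate inner: (- 5 13) = -8
Evaluate root: (- -8 14) = -22
Result: -22


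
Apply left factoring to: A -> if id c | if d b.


Common prefix: 'if'
Factored: A -> if A', A' -> id c | d b


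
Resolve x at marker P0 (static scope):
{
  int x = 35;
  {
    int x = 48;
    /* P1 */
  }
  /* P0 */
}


x declared in the same block as P0
x = 35


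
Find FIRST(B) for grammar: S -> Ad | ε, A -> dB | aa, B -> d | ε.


Per alternative of B: FIRST(d) = {d}; FIRST(ε) = {ε}
FIRST(B) = {d, ε}


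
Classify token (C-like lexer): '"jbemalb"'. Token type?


Pattern: double-quoted sequence
Type: STRING_LITERAL


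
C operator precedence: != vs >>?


'>>' is shift (level 8); '!=' is equality (level 6)
Higher level binds tighter
'>>' has higher precedence than '!='


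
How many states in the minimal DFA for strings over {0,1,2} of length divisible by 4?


Track length mod 4: states 0..3, accept at 0
Minimal DFA: 4 states


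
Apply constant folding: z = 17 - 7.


17 - 7 = 10 at compile time
Optimized: z = 10


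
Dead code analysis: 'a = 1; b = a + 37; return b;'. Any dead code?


a is read by b's definition; b is returned
No dead code


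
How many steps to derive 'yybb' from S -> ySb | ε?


Derivation: S => ySb => yySbb => yybb
Steps: 3


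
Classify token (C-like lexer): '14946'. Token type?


Pattern: digits only
Type: INTEGER_LITERAL


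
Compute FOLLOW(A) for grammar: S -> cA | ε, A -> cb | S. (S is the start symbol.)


$ ∈ FOLLOW(S). For each A -> αBβ: add FIRST(β)\{ε} to FOLLOW(B); if β nullable, add FOLLOW(A).
FOLLOW(A) = {$}


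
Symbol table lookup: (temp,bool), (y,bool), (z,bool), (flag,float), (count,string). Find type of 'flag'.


Lookup 'flag' → type float


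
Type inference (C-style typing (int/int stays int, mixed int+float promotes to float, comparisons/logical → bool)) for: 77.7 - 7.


Operand types: float - int
Rule: mixed int/float promotes to float; int/int stays int
Result type: float


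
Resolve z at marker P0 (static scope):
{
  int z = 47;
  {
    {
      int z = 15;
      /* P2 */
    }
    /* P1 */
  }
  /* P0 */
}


z declared in the same block as P0
z = 47


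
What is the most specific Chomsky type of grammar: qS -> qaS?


LHS has context (more than one symbol) and |LHS| ≤ |RHS|
Classification: Type 1 (Context-Sensitive)


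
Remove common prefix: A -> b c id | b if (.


Common prefix: 'b'
Factored: A -> b A', A' -> c id | if (


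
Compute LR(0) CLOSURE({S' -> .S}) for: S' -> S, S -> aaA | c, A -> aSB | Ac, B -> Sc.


Start: S' -> .S
For each item with dot before a nonterminal B, add B -> .γ for every B-production
Closure: [S' -> .S, S -> .aaA, S -> .c]


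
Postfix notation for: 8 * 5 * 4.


Left to right (same or higher precedence on left)
Postfix: 8 5 * 4 *


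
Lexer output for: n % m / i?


Scan left to right, longest-match per lexeme
Tokens: ID(n), OP(%), ID(m), OP(/), ID(i)


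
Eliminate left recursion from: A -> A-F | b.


Left-recursive alternatives: A-F; non-recursive: b
Introduce A': A -> bA', A' -> -FA' | ε


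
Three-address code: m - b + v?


Break into single-operator statements:
t1 = m - b
t2 = t1 + v


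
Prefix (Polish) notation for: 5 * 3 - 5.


left-to-right (same/higher precedence on left): tree is (- (* 5 3) 5)
Prefix: - * 5 3 5


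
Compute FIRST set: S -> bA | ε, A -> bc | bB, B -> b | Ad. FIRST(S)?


Per alternative of S: FIRST(bA) = {b}; FIRST(ε) = {ε}
FIRST(S) = {b, ε}


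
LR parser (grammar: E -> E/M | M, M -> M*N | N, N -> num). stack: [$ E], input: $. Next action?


start symbol E on stack, input exhausted
Action: accept


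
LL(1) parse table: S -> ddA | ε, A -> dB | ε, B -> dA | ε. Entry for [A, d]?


For [A, d]: 'd' ∈ FIRST(dB)
Entry: A -> dB


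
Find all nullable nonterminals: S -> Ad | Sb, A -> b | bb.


A nonterminal is nullable iff some alternative derives ε (directly, or every symbol in it is nullable)
Nullable: {}


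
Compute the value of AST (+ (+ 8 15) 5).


Evaluate inner: (+ 8 15) = 23
Evaluate root: (+ 23 5) = 28
Result: 28


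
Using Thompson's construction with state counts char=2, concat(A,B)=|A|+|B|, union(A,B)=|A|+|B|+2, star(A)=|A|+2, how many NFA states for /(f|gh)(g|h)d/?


Syntax tree has 6 char leaf(s), 2 union(s), 0 star(s)
chars contribute 6×2 = 12; each union adds +2; each star adds +2
Total: 12 + 4 + 0 = 16 states


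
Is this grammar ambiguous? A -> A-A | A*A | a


'a-a*a' has two parse trees (no precedence encoded between - and *)
Ambiguous


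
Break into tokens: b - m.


Scan left to right, longest-match per lexeme
Tokens: ID(b), OP(-), ID(m)


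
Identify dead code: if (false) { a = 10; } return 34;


condition is constant false, so the whole block is unreachable
Dead: 'if (false) { a = 10; }'


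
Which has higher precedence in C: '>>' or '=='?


'>>' is shift (level 8); '==' is equality (level 6)
Higher level binds tighter
'>>' has higher precedence than '=='


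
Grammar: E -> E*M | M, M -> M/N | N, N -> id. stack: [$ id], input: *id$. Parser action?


'id' on top is the handle for N -> id
Action: reduce (N -> id)


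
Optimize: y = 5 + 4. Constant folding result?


5 + 4 = 9 at compile time
Optimized: y = 9


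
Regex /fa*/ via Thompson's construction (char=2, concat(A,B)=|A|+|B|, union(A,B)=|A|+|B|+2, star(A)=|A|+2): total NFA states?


Syntax tree has 2 char leaf(s), 0 union(s), 1 star(s)
chars contribute 2×2 = 4; each union adds +2; each star adds +2
Total: 4 + 0 + 2 = 6 states


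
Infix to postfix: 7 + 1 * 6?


* has higher precedence, evaluate 1*6 first
Postfix: 7 1 6 * +


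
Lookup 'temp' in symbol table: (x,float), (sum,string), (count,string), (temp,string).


Lookup 'temp' → type string


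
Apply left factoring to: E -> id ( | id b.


Common prefix: 'id'
Factored: E -> id E', E' -> ( | b


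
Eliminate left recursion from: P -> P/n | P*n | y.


Left-recursive alternatives: P/n, P*n; non-recursive: y
Introduce P': P -> yP', P' -> /nP' | *nP' | ε


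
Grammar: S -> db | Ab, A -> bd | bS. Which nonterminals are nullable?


A nonterminal is nullable iff some alternative derives ε (directly, or every symbol in it is nullable)
Nullable: {}


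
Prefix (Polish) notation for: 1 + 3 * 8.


'*' binds tighter: tree is (+ 1 (* 3 8))
Prefix: + 1 * 3 8


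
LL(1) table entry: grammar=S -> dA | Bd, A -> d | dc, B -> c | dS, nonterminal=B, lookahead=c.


For [B, c]: 'c' ∈ FIRST(c)
Entry: B -> c


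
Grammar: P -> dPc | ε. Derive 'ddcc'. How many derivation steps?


Derivation: P => dPc => ddPcc => ddcc
Steps: 3


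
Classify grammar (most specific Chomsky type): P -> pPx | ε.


Single nonterminal LHS, but p^n x^n is not regular
Classification: Type 2 (Context-Free)


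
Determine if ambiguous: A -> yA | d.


right-linear, alternatives start with distinct terminals 'y' vs 'd': unique leftmost derivation
Unambiguous


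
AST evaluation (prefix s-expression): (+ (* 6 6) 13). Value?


Evaluate inner: (* 6 6) = 36
Evaluate root: (+ 36 13) = 49
Result: 49


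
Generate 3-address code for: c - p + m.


Break into single-operator statements:
t1 = c - p
t2 = t1 + m


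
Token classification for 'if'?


Pattern: reserved word
Type: KEYWORD


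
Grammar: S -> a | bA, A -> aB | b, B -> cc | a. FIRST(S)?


Per alternative of S: FIRST(a) = {a}; FIRST(bA) = {b}
FIRST(S) = {a, b}


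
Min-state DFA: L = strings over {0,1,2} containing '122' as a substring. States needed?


KMP-style automaton: 3 progress states + 1 absorbing accept = 4
Minimal DFA: 4 states


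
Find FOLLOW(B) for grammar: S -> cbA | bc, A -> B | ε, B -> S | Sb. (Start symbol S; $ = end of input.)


$ ∈ FOLLOW(S). For each A -> αBβ: add FIRST(β)\{ε} to FOLLOW(B); if β nullable, add FOLLOW(A).
FOLLOW(B) = {$, b}


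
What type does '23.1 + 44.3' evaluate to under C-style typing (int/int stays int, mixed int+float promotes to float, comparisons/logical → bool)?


Operand types: float + float
Rule: mixed int/float promotes to float; int/int stays int
Result type: float


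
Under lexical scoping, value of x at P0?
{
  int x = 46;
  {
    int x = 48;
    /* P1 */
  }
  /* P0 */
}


x declared in the same block as P0
x = 46


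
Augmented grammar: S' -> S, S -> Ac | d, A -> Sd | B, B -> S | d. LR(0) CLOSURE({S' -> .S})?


Start: S' -> .S
For each item with dot before a nonterminal B, add B -> .γ for every B-production
Closure: [S' -> .S, S -> .Ac, S -> .d, A -> .Sd, A -> .B, B -> .S, B -> .d]


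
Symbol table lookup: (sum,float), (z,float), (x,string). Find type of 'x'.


Lookup 'x' → type string


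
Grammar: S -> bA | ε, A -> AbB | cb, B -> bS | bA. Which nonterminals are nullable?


A nonterminal is nullable iff some alternative derives ε (directly, or every symbol in it is nullable)
Nullable: {S}


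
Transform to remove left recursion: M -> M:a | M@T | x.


Left-recursive alternatives: M:a, M@T; non-recursive: x
Introduce M': M -> xM', M' -> :aM' | @TM' | ε


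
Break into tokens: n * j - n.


Scan left to right, longest-match per lexeme
Tokens: ID(n), OP(*), ID(j), OP(-), ID(n)


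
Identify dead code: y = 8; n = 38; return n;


y is assigned but never read
Dead: 'y = 8'


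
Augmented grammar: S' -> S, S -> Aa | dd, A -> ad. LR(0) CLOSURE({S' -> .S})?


Start: S' -> .S
For each item with dot before a nonterminal B, add B -> .γ for every B-production
Closure: [S' -> .S, S -> .Aa, S -> .dd, A -> .ad]


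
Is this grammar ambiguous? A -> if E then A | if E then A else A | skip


dangling else: 'if E then if E then skip else skip' parses two ways
Ambiguous


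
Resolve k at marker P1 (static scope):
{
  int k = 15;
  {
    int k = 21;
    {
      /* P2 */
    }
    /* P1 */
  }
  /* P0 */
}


k declared in the same block as P1
k = 21


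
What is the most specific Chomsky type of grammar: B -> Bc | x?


Left-linear: every RHS is a terminal or one nonterminal followed by a terminal
Classification: Type 3 (Regular)


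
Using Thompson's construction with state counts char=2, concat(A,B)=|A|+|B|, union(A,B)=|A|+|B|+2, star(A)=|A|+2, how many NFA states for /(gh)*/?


Syntax tree has 2 char leaf(s), 0 union(s), 1 star(s)
chars contribute 2×2 = 4; each union adds +2; each star adds +2
Total: 4 + 0 + 2 = 6 states


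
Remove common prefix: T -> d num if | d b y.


Common prefix: 'd'
Factored: T -> d T', T' -> num if | b y


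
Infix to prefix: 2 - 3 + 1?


left-to-right (same/higher precedence on left): tree is (+ (- 2 3) 1)
Prefix: + - 2 3 1


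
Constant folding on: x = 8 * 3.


8 * 3 = 24 at compile time
Optimized: x = 24


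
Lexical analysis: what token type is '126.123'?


Pattern: digits with a decimal point
Type: FLOAT_LITERAL


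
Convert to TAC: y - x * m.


Break into single-operator statements:
t1 = x * m
t2 = y - t1


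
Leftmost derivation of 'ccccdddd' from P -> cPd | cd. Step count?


Derivation: P => cPd => ccPdd => cccPddd => ccccdddd
Steps: 4


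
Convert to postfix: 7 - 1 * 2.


* has higher precedence, evaluate 1*2 first
Postfix: 7 1 2 * -


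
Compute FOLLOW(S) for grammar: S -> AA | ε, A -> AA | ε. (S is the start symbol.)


$ ∈ FOLLOW(S). For each A -> αBβ: add FIRST(β)\{ε} to FOLLOW(B); if β nullable, add FOLLOW(A).
FOLLOW(S) = {$}


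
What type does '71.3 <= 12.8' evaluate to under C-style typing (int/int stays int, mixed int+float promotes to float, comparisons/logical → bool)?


Operand types: float <= float
Rule: comparison yields bool
Result type: bool


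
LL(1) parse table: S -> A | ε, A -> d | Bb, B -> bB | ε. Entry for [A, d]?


For [A, d]: 'd' ∈ FIRST(d)
Entry: A -> d


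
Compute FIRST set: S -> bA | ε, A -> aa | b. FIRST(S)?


Per alternative of S: FIRST(bA) = {b}; FIRST(ε) = {ε}
FIRST(S) = {b, ε}


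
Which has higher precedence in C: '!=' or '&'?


'!=' is equality (level 6); '&' is bitwise AND (level 5)
Higher level binds tighter
'!=' has higher precedence than '&'


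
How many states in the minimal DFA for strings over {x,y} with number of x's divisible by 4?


Track (count of x) mod 4: states 0..3, accept at 0
Minimal DFA: 4 states


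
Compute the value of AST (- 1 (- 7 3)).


Evaluate inner: (- 7 3) = 4
Evaluate root: (- 1 4) = -3
Result: -3


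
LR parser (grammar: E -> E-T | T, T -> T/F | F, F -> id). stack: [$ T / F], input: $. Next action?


handle 'T/F' on top
Action: reduce (T -> T/F)


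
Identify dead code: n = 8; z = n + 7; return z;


n is read by z's definition; z is returned
No dead code


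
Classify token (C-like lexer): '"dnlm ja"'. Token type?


Pattern: double-quoted sequence
Type: STRING_LITERAL


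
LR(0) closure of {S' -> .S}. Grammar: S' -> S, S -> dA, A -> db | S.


Start: S' -> .S
For each item with dot before a nonterminal B, add B -> .γ for every B-production
Closure: [S' -> .S, S -> .dA]


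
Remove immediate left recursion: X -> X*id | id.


Left-recursive alternatives: X*id; non-recursive: id
Introduce X': X -> idX', X' -> *idX' | ε


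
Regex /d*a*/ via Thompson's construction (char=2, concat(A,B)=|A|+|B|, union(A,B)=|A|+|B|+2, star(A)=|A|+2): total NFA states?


Syntax tree has 2 char leaf(s), 0 union(s), 2 star(s)
chars contribute 2×2 = 4; each union adds +2; each star adds +2
Total: 4 + 0 + 4 = 8 states


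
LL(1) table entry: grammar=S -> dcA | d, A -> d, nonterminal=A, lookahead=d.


For [A, d]: 'd' ∈ FIRST(d)
Entry: A -> d


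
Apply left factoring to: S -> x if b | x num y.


Common prefix: 'x'
Factored: S -> x S', S' -> if b | num y


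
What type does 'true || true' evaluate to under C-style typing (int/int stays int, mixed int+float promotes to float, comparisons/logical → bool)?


Operand types: bool || bool
Rule: logical operators take bool operands and yield bool
Result type: bool


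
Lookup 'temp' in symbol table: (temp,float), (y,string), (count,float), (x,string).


Lookup 'temp' → type float


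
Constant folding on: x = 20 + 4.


20 + 4 = 24 at compile time
Optimized: x = 24


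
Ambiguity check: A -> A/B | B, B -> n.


precedence layered via separate nonterminal B: deterministic
Unambiguous


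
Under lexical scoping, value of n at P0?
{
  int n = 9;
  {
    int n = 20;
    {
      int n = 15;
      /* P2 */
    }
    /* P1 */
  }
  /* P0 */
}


n declared in the same block as P0
n = 9


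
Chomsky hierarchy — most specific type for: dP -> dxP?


LHS has context (more than one symbol) and |LHS| ≤ |RHS|
Classification: Type 1 (Context-Sensitive)


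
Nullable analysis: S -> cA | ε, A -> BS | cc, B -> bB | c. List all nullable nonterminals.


A nonterminal is nullable iff some alternative derives ε (directly, or every symbol in it is nullable)
Nullable: {S}


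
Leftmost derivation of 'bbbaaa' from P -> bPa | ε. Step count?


Derivation: P => bPa => bbPaa => bbbPaaa => bbbaaa
Steps: 4


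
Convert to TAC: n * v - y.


Break into single-operator statements:
t1 = n * v
t2 = t1 - y


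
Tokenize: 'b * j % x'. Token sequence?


Scan left to right, longest-match per lexeme
Tokens: ID(b), OP(*), ID(j), OP(%), ID(x)


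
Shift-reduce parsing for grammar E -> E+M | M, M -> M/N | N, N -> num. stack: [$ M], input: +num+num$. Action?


lookahead ∉ {/} so M won't extend; reduce E -> M
Action: reduce (E -> M)


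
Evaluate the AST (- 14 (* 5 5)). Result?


Evaluate inner: (* 5 5) = 25
Evaluate root: (- 14 25) = -11
Result: -11


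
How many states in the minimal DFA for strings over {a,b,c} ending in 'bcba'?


Track the longest suffix of input matching a prefix of 'bcba': 5 classes (prefixes of length 0..4)
Minimal DFA: 5 states


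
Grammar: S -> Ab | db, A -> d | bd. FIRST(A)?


Per alternative of A: FIRST(d) = {d}; FIRST(bd) = {b}
FIRST(A) = {b, d}


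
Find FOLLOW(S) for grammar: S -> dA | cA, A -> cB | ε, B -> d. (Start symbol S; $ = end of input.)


$ ∈ FOLLOW(S). For each A -> αBβ: add FIRST(β)\{ε} to FOLLOW(B); if β nullable, add FOLLOW(A).
FOLLOW(S) = {$}


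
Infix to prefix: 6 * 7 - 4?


left-to-right (same/higher precedence on left): tree is (- (* 6 7) 4)
Prefix: - * 6 7 4


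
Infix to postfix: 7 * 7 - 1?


Left to right (same or higher precedence on left)
Postfix: 7 7 * 1 -


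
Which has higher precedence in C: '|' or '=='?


'==' is equality (level 6); '|' is bitwise OR (level 3)
Higher level binds tighter
'==' has higher precedence than '|'


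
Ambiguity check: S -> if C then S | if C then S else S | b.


dangling else: 'if C then if C then b else b' parses two ways
Ambiguous


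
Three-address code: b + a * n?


Break into single-operator statements:
t1 = a * n
t2 = b + t1


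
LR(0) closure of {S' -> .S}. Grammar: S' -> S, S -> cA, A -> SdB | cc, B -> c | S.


Start: S' -> .S
For each item with dot before a nonterminal B, add B -> .γ for every B-production
Closure: [S' -> .S, S -> .cA]


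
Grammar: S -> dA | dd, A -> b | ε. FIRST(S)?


Per alternative of S: FIRST(dA) = {d}; FIRST(dd) = {d}
FIRST(S) = {d}


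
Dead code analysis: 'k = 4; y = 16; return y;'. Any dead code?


k is assigned but never read
Dead: 'k = 4'


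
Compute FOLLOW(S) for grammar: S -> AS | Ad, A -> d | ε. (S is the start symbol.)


$ ∈ FOLLOW(S). For each A -> αBβ: add FIRST(β)\{ε} to FOLLOW(B); if β nullable, add FOLLOW(A).
FOLLOW(S) = {$}


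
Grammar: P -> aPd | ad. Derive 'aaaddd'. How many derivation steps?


Derivation: P => aPd => aaPdd => aaaddd
Steps: 3


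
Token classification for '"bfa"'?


Pattern: double-quoted sequence
Type: STRING_LITERAL


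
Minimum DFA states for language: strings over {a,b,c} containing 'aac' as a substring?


KMP-style automaton: 3 progress states + 1 absorbing accept = 4
Minimal DFA: 4 states


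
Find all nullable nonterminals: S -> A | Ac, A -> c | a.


A nonterminal is nullable iff some alternative derives ε (directly, or every symbol in it is nullable)
Nullable: {}


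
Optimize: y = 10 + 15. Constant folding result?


10 + 15 = 25 at compile time
Optimized: y = 25


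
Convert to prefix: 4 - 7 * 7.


'*' binds tighter: tree is (- 4 (* 7 7))
Prefix: - 4 * 7 7
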